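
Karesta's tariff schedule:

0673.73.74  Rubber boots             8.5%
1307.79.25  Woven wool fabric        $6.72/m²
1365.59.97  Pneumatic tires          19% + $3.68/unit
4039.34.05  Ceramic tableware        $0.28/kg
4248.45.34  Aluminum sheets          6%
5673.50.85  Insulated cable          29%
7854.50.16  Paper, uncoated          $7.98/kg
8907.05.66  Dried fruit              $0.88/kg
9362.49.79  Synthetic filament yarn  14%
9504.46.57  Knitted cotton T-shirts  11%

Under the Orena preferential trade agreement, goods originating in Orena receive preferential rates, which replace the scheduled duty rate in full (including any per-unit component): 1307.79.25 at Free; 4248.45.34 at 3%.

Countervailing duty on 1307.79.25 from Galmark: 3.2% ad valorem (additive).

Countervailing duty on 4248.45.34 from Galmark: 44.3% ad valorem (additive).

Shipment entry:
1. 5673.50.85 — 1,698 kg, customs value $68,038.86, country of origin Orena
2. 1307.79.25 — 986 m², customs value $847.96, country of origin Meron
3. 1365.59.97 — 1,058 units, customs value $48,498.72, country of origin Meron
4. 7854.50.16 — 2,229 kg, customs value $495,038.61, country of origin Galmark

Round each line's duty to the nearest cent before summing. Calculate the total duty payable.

$57,252.81

Line 1 (5673.50.85, Orena, 1,698 kg, $68,038.86):
Base rate for 5673.50.85 is 29%.
Origin Orena is the FTA partner but 5673.50.85 is not on the preference list; base rate stands.
Duty = $68,038.86 × 29% = $19,731.27.
Line 2 (1307.79.25, Meron, 986 m², $847.96):
Base rate for 1307.79.25 is $6.72/m².
1307.79.25 has an FTA preferential rate, but origin Meron is not Orena; base rate stands.
The additional-duty order on 1307.79.25 targets Galmark, not Meron; it does not apply.
Duty = 986 × $6.72 = $6,625.92.
Line 3 (1365.59.97, Meron, 1,058 units, $48,498.72):
Base rate for 1365.59.97 is 19% + $3.68/unit.
Duty = $48,498.72 × 19% + 1,058 × $3.68 = $13,108.20.
Line 4 (7854.50.16, Galmark, 2,229 kg, $495,038.61):
Base rate for 7854.50.16 is $7.98/kg.
Duty = 2,229 × $7.98 = $17,787.42.
Total = $19,731.27 + $6,625.92 + $13,108.20 + $17,787.42 = $57,252.81.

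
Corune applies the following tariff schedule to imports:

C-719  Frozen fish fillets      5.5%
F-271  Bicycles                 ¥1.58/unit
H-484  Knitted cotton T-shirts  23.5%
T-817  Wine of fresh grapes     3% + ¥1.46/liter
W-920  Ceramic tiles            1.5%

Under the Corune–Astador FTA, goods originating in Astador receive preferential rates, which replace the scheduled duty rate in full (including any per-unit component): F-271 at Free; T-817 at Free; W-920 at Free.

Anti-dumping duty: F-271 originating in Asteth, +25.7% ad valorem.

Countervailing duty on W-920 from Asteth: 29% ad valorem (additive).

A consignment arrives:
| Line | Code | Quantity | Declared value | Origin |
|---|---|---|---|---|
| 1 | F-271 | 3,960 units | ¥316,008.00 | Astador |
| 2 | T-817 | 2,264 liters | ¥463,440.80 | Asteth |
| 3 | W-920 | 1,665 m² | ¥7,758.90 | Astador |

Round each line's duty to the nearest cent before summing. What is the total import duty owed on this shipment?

Line 1 (F-271, Astador, 3,960 units, ¥316,008.00):
Base rate for F-271 is ¥1.58/unit.
Origin Astador qualifies under the Corune–Astador agreement and F-271 is covered: preferential rate Free applies instead.
The additional-duty order on F-271 targets Asteth, not Astador; it does not apply.
Duty = ¥316,008.00 × 0% = ¥0.00.
Line 2 (T-817, Asteth, 2,264 liters, ¥463,440.80):
Base rate for T-817 is 3% + ¥1.46/liter.
T-817 has an FTA preferential rate, but origin Asteth is not Astador; base rate stands.
Duty = ¥463,440.80 × 3% + 2,264 × ¥1.46 = ¥17,208.66.
Line 3 (W-920, Astador, 1,665 m², ¥7,758.90):
Base rate for W-920 is 1.5%.
Origin Astador qualifies under the Corune–Astador agreement and W-920 is covered: preferential rate Free applies instead.
The additional-duty order on W-920 targets Asteth, not Astador; it does not apply.
Duty = ¥7,758.90 × 0% = ¥0.00.
Total = ¥0.00 + ¥17,208.66 + ¥0.00 = ¥17,208.66.

¥17,208.66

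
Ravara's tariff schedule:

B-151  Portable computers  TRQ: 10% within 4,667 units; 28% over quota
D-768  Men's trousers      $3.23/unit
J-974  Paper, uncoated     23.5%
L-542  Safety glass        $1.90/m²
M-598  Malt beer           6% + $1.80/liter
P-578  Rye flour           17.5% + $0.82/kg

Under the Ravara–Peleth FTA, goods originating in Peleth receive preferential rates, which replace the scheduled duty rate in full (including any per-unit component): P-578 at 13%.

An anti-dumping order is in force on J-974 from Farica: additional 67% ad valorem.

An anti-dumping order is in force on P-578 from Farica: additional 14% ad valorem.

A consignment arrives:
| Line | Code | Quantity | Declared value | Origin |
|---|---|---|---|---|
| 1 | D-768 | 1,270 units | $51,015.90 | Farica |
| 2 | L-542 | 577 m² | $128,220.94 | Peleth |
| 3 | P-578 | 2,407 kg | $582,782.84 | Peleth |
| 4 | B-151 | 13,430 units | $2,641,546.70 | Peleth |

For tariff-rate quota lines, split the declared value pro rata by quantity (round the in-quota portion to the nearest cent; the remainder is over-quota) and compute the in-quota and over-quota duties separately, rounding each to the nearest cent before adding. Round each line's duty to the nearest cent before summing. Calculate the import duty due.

$655,361.84

Line 1 (D-768, Farica, 1,270 units, $51,015.90):
Base rate for D-768 is $3.23/unit.
Duty = 1,270 × $3.23 = $4,102.10.
Line 2 (L-542, Peleth, 577 m², $128,220.94):
Base rate for L-542 is $1.90/m².
Origin Peleth is the FTA partner but L-542 is not on the preference list; base rate stands.
Duty = 577 × $1.90 = $1,096.30.
Line 3 (P-578, Peleth, 2,407 kg, $582,782.84):
Base rate for P-578 is 17.5% + $0.82/kg.
Origin Peleth qualifies under the Ravara–Peleth agreement and P-578 is covered: preferential rate 13% applies instead.
The additional-duty order on P-578 targets Farica, not Peleth; it does not apply.
Duty = $582,782.84 × 13% = $75,761.77.
Line 4 (B-151, Peleth, 13,430 units, $2,641,546.70):
Code B-151 is under a tariff-rate quota (threshold 4,667 units). In-quota: 4,667 units at 10%; over-quota: 8,763 units at 28%.
Pro-rata value split: in-quota = $2,641,546.70 × 4,667/13,430 = $917,952.23; over-quota = $2,641,546.70 − $917,952.23 = $1,723,594.47.
In-quota duty = $917,952.23 × 10% = $91,795.22. Over-quota duty = $1,723,594.47 × 28% = $482,606.45.
Line duty = $91,795.22 + $482,606.45 = $574,401.67.
Total = $4,102.10 + $1,096.30 + $75,761.77 + $574,401.67 = $655,361.84.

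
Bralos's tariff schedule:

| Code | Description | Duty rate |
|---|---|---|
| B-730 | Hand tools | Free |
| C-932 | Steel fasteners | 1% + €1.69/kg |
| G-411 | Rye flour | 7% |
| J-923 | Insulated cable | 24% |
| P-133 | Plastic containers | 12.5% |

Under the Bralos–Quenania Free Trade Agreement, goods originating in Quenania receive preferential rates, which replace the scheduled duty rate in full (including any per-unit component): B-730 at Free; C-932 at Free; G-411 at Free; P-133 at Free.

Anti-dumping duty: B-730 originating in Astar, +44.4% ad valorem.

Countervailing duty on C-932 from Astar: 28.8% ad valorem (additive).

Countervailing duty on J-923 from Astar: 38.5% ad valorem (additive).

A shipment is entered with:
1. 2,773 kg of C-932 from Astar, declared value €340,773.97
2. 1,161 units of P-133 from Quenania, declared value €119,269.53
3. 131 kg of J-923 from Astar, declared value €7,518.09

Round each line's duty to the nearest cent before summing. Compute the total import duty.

€110,935.82

Line 1 (C-932, Astar, 2,773 kg, €340,773.97):
Base rate for C-932 is 1% + €1.69/kg.
C-932 has an FTA preferential rate, but origin Astar is not Quenania; base rate stands.
Additional duty on C-932 from Astar: +28.8%. Applied ad valorem rate: 1% + 28.8% = 29.8%.
Duty = €340,773.97 × 29.8% + 2,773 × €1.69 = €106,237.01.
Line 2 (P-133, Quenania, 1,161 units, €119,269.53):
Base rate for P-133 is 12.5%.
Origin Quenania qualifies under the Bralos–Quenania agreement and P-133 is covered: preferential rate Free applies instead.
Duty = €119,269.53 × 0% = €0.00.
Line 3 (J-923, Astar, 131 kg, €7,518.09):
Base rate for J-923 is 24%.
Additional duty on J-923 from Astar: +38.5%. Applied ad valorem rate: 24% + 38.5% = 62.5%.
Duty = €7,518.09 × 62.5% = €4,698.81.
Total = €106,237.01 + €0.00 + €4,698.81 = €110,935.82.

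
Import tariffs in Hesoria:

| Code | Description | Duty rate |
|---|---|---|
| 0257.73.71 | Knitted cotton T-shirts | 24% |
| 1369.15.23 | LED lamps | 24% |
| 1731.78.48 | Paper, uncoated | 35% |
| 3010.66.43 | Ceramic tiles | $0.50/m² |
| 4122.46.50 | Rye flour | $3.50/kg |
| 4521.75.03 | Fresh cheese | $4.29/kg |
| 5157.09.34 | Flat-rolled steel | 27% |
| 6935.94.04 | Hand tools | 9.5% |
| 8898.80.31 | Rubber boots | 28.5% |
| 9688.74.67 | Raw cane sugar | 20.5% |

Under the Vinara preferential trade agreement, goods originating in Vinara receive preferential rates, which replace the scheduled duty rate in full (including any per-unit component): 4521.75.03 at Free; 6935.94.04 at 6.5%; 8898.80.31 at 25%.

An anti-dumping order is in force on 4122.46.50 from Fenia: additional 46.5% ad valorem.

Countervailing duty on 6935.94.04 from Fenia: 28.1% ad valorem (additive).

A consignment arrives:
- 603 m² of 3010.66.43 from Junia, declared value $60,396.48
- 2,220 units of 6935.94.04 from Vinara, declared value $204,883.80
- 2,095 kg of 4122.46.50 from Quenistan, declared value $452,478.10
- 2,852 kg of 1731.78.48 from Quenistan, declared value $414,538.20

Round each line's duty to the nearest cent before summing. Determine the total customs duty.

$166,039.82

Line 1 (3010.66.43, Junia, 603 m², $60,396.48):
Base rate for 3010.66.43 is $0.50/m².
Duty = 603 × $0.50 = $301.50.
Line 2 (6935.94.04, Vinara, 2,220 units, $204,883.80):
Base rate for 6935.94.04 is 9.5%.
Origin Vinara qualifies under the Hesoria–Vinara agreement and 6935.94.04 is covered: preferential rate 6.5% applies instead.
The additional-duty order on 6935.94.04 targets Fenia, not Vinara; it does not apply.
Duty = $204,883.80 × 6.5% = $13,317.45.
Line 3 (4122.46.50, Quenistan, 2,095 kg, $452,478.10):
Base rate for 4122.46.50 is $3.50/kg.
The additional-duty order on 4122.46.50 targets Fenia, not Quenistan; it does not apply.
Duty = 2,095 × $3.50 = $7,332.50.
Line 4 (1731.78.48, Quenistan, 2,852 kg, $414,538.20):
Base rate for 1731.78.48 is 35%.
Duty = $414,538.20 × 35% = $145,088.37.
Total = $301.50 + $13,317.45 + $7,332.50 + $145,088.37 = $166,039.82.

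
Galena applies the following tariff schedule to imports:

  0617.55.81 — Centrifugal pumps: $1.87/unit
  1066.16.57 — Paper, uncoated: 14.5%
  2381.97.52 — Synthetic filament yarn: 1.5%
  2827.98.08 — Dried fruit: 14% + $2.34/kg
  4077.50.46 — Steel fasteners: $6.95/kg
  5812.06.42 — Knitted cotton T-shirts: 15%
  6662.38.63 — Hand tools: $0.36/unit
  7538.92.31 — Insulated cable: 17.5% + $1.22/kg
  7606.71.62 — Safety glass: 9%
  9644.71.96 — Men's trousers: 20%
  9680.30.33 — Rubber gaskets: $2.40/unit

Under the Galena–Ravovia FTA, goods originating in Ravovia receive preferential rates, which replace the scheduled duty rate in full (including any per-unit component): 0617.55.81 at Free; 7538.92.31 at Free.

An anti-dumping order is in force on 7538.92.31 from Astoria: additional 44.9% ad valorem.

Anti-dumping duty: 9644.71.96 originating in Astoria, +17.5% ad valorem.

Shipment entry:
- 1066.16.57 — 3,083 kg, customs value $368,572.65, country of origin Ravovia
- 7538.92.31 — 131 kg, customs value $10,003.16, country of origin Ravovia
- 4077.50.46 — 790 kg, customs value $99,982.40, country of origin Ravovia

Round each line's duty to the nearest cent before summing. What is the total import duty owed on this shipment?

Line 1 (1066.16.57, Ravovia, 3,083 kg, $368,572.65):
Base rate for 1066.16.57 is 14.5%.
Origin Ravovia is the FTA partner but 1066.16.57 is not on the preference list; base rate stands.
Duty = $368,572.65 × 14.5% = $53,443.03.
Line 2 (7538.92.31, Ravovia, 131 kg, $10,003.16):
Base rate for 7538.92.31 is 17.5% + $1.22/kg.
Origin Ravovia qualifies under the Galena–Ravovia agreement and 7538.92.31 is covered: preferential rate Free applies instead.
The additional-duty order on 7538.92.31 targets Astoria, not Ravovia; it does not apply.
Duty = $10,003.16 × 0% = $0.00.
Line 3 (4077.50.46, Ravovia, 790 kg, $99,982.40):
Base rate for 4077.50.46 is $6.95/kg.
Origin Ravovia is the FTA partner but 4077.50.46 is not on the preference list; base rate stands.
Duty = 790 × $6.95 = $5,490.50.
Total = $53,443.03 + $0.00 + $5,490.50 = $58,933.53.

$58,933.53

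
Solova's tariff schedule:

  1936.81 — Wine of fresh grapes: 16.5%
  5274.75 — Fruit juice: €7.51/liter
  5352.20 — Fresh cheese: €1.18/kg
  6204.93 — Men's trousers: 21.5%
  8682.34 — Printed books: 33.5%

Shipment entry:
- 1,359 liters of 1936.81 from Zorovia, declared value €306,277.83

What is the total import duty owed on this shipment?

€50,535.84

Line 1 (1936.81, Zorovia, 1,359 liters, €306,277.83):
Base rate for 1936.81 is 16.5%.
Duty = €306,277.83 × 16.5% = €50,535.84.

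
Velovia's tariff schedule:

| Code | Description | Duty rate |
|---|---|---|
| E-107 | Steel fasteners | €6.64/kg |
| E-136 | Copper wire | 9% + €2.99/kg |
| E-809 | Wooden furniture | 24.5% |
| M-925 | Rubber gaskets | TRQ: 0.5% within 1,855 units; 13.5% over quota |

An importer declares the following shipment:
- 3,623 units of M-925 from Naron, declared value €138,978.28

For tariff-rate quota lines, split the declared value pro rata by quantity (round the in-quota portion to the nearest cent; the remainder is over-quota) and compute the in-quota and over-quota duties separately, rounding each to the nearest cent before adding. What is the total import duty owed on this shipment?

Line 1 (M-925, Naron, 3,623 units, €138,978.28):
Code M-925 is under a tariff-rate quota (threshold 1,855 units). In-quota: 1,855 units at 0.5%; over-quota: 1,768 units at 13.5%.
Pro-rata value split: in-quota = €138,978.28 × 1,855/3,623 = €71,157.80; over-quota = €138,978.28 − €71,157.80 = €67,820.48.
In-quota duty = €71,157.80 × 0.5% = €355.79. Over-quota duty = €67,820.48 × 13.5% = €9,155.76.
Line duty = €355.79 + €9,155.76 = €9,511.55.

€9,511.55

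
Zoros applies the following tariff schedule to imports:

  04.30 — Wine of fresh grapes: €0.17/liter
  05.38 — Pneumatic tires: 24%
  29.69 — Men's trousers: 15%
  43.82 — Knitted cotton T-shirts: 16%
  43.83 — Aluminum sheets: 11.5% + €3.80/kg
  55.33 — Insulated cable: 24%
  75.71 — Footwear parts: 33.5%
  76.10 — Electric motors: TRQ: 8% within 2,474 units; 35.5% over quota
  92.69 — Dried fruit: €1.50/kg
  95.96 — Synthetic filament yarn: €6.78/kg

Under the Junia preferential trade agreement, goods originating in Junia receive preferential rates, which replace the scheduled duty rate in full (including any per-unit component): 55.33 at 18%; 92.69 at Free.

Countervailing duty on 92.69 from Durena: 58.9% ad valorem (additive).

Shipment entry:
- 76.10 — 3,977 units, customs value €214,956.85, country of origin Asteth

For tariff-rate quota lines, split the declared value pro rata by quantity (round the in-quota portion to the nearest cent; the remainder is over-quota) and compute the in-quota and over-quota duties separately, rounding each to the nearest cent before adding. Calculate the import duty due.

€39,536.77

Line 1 (76.10, Asteth, 3,977 units, €214,956.85):
Code 76.10 is under a tariff-rate quota (threshold 2,474 units). In-quota: 2,474 units at 8%; over-quota: 1,503 units at 35.5%.
Pro-rata value split: in-quota = €214,956.85 × 2,474/3,977 = €133,719.70; over-quota = €214,956.85 − €133,719.70 = €81,237.15.
In-quota duty = €133,719.70 × 8% = €10,697.58. Over-quota duty = €81,237.15 × 35.5% = €28,839.19.
Line duty = €10,697.58 + €28,839.19 = €39,536.77.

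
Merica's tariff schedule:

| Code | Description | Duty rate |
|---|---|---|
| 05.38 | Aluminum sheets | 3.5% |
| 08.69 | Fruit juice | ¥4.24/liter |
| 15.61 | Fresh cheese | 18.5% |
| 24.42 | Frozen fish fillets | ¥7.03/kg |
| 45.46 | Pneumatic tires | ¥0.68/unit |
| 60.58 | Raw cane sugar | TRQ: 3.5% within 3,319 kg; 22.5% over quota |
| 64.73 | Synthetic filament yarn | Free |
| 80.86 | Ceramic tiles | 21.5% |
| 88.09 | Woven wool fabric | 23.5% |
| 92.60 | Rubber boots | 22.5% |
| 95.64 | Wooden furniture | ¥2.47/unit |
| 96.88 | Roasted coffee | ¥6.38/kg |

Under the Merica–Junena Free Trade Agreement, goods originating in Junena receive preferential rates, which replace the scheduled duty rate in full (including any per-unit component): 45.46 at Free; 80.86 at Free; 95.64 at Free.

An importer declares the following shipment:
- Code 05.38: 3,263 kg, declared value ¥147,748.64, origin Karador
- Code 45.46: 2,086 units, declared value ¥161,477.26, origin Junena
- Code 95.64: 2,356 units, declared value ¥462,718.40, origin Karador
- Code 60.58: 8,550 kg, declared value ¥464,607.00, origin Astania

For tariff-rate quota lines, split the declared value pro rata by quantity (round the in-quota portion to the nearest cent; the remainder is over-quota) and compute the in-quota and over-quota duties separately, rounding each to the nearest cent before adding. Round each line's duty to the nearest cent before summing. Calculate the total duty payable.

¥81,259.75

Line 1 (05.38, Karador, 3,263 kg, ¥147,748.64):
Base rate for 05.38 is 3.5%.
Duty = ¥147,748.64 × 3.5% = ¥5,171.20.
Line 2 (45.46, Junena, 2,086 units, ¥161,477.26):
Base rate for 45.46 is ¥0.68/unit.
Origin Junena qualifies under the Merica–Junena agreement and 45.46 is covered: preferential rate Free applies instead.
Duty = ¥161,477.26 × 0% = ¥0.00.
Line 3 (95.64, Karador, 2,356 units, ¥462,718.40):
Base rate for 95.64 is ¥2.47/unit.
95.64 has an FTA preferential rate, but origin Karador is not Junena; base rate stands.
Duty = 2,356 × ¥2.47 = ¥5,819.32.
Line 4 (60.58, Astania, 8,550 kg, ¥464,607.00):
Code 60.58 is under a tariff-rate quota (threshold 3,319 kg). In-quota: 3,319 kg at 3.5%; over-quota: 5,231 kg at 22.5%.
Pro-rata value split: in-quota = ¥464,607.00 × 3,319/8,550 = ¥180,354.46; over-quota = ¥464,607.00 − ¥180,354.46 = ¥284,252.54.
In-quota duty = ¥180,354.46 × 3.5% = ¥6,312.41. Over-quota duty = ¥284,252.54 × 22.5% = ¥63,956.82.
Line duty = ¥6,312.41 + ¥63,956.82 = ¥70,269.23.
Total = ¥5,171.20 + ¥0.00 + ¥5,819.32 + ¥70,269.23 = ¥81,259.75.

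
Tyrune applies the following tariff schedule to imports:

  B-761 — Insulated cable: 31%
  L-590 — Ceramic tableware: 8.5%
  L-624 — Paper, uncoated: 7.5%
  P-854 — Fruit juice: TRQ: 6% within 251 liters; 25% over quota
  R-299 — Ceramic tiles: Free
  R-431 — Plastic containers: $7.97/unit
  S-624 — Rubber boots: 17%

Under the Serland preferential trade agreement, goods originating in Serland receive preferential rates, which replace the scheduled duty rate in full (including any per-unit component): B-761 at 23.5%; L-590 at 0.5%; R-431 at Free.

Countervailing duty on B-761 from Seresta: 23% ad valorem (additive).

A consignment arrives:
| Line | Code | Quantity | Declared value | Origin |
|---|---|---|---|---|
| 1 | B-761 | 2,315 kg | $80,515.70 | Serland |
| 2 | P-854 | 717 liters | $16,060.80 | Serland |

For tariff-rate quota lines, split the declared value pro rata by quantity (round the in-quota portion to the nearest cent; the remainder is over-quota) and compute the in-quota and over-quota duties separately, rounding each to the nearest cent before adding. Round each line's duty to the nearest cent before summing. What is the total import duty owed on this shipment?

Line 1 (B-761, Serland, 2,315 kg, $80,515.70):
Base rate for B-761 is 31%.
Origin Serland qualifies under the Tyrune–Serland agreement and B-761 is covered: preferential rate 23.5% applies instead.
The additional-duty order on B-761 targets Seresta, not Serland; it does not apply.
Duty = $80,515.70 × 23.5% = $18,921.19.
Line 2 (P-854, Serland, 717 liters, $16,060.80):
Code P-854 is under a tariff-rate quota (threshold 251 liters). In-quota: 251 liters at 6%; over-quota: 466 liters at 25%.
Pro-rata value split: in-quota = $16,060.80 × 251/717 = $5,622.40; over-quota = $16,060.80 − $5,622.40 = $10,438.40.
In-quota duty = $5,622.40 × 6% = $337.34. Over-quota duty = $10,438.40 × 25% = $2,609.60.
Line duty = $337.34 + $2,609.60 = $2,946.94.
Total = $18,921.19 + $2,946.94 = $21,868.13.

$21,868.13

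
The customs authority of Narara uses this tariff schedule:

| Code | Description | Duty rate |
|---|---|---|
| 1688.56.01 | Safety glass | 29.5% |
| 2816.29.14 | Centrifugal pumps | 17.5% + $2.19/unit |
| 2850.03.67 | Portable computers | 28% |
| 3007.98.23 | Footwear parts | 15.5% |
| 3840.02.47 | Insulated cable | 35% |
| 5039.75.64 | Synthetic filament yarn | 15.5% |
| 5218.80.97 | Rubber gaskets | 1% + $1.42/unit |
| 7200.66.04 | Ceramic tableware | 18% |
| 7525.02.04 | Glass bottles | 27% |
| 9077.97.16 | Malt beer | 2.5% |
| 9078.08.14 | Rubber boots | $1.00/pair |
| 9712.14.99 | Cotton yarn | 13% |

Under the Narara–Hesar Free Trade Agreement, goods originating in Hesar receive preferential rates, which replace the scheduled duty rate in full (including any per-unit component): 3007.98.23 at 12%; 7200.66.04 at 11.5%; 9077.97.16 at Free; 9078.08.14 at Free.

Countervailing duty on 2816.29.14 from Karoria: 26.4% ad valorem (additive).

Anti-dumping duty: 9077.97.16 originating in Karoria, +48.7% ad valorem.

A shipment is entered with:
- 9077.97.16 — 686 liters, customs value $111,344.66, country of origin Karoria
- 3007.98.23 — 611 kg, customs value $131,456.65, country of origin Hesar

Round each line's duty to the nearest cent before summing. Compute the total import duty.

$72,783.27

Line 1 (9077.97.16, Karoria, 686 liters, $111,344.66):
Base rate for 9077.97.16 is 2.5%.
9077.97.16 has an FTA preferential rate, but origin Karoria is not Hesar; base rate stands.
Additional duty on 9077.97.16 from Karoria: +48.7%. Applied ad valorem rate: 2.5% + 48.7% = 51.2%.
Duty = $111,344.66 × 51.2% = $57,008.47.
Line 2 (3007.98.23, Hesar, 611 kg, $131,456.65):
Base rate for 3007.98.23 is 15.5%.
Origin Hesar qualifies under the Narara–Hesar agreement and 3007.98.23 is covered: preferential rate 12% applies instead.
Duty = $131,456.65 × 12% = $15,774.80.
Total = $57,008.47 + $15,774.80 = $72,783.27.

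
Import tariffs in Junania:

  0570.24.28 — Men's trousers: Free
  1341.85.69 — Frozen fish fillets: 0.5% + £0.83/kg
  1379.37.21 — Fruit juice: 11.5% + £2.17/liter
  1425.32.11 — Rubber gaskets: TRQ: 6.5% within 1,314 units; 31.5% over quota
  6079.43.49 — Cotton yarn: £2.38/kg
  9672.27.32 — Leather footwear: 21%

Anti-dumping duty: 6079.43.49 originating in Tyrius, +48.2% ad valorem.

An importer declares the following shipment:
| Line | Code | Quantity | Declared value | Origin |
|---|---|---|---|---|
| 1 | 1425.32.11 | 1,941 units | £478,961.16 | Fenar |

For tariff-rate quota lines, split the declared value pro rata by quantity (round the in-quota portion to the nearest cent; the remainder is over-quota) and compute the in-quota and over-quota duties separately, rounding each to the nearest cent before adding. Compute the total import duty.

Line 1 (1425.32.11, Fenar, 1,941 units, £478,961.16):
Code 1425.32.11 is under a tariff-rate quota (threshold 1,314 units). In-quota: 1,314 units at 6.5%; over-quota: 627 units at 31.5%.
Pro-rata value split: in-quota = £478,961.16 × 1,314/1,941 = £324,242.64; over-quota = £478,961.16 − £324,242.64 = £154,718.52.
In-quota duty = £324,242.64 × 6.5% = £21,075.77. Over-quota duty = £154,718.52 × 31.5% = £48,736.33.
Line duty = £21,075.77 + £48,736.33 = £69,812.10.

£69,812.10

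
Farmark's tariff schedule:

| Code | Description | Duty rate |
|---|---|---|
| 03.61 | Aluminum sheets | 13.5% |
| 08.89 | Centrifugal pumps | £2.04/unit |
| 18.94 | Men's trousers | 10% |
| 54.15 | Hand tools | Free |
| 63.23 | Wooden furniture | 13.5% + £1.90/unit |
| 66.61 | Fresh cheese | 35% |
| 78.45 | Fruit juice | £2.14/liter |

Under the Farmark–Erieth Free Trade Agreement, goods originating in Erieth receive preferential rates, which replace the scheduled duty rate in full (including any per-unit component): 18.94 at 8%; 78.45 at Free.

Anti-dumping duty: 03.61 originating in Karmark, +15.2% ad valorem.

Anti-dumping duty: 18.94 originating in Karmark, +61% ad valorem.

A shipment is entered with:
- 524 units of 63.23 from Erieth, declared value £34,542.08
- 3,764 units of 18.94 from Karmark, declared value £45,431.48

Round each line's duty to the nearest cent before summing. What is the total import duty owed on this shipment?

£37,915.13

Line 1 (63.23, Erieth, 524 units, £34,542.08):
Base rate for 63.23 is 13.5% + £1.90/unit.
Origin Erieth is the FTA partner but 63.23 is not on the preference list; base rate stands.
Duty = £34,542.08 × 13.5% + 524 × £1.90 = £5,658.78.
Line 2 (18.94, Karmark, 3,764 units, £45,431.48):
Base rate for 18.94 is 10%.
18.94 has an FTA preferential rate, but origin Karmark is not Erieth; base rate stands.
Additional duty on 18.94 from Karmark: +61%. Applied ad valorem rate: 10% + 61% = 71%.
Duty = £45,431.48 × 71% = £32,256.35.
Total = £5,658.78 + £32,256.35 = £37,915.13.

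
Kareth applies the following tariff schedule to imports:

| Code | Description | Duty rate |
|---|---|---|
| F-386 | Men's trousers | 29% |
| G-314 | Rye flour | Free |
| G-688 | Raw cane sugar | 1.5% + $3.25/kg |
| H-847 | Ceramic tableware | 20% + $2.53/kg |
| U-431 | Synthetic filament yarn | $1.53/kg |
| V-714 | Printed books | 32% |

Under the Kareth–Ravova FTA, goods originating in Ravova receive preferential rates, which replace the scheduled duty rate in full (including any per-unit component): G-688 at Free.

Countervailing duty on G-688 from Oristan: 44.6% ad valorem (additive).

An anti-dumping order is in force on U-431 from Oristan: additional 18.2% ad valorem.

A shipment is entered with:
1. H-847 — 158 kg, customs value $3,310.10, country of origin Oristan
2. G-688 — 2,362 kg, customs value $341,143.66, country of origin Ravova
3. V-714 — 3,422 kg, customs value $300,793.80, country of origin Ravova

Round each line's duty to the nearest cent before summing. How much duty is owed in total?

$97,315.78

Line 1 (H-847, Oristan, 158 kg, $3,310.10):
Base rate for H-847 is 20% + $2.53/kg.
Duty = $3,310.10 × 20% + 158 × $2.53 = $1,061.76.
Line 2 (G-688, Ravova, 2,362 kg, $341,143.66):
Base rate for G-688 is 1.5% + $3.25/kg.
Origin Ravova qualifies under the Kareth–Ravova agreement and G-688 is covered: preferential rate Free applies instead.
The additional-duty order on G-688 targets Oristan, not Ravova; it does not apply.
Duty = $341,143.66 × 0% = $0.00.
Line 3 (V-714, Ravova, 3,422 kg, $300,793.80):
Base rate for V-714 is 32%.
Origin Ravova is the FTA partner but V-714 is not on the preference list; base rate stands.
Duty = $300,793.80 × 32% = $96,254.02.
Total = $1,061.76 + $0.00 + $96,254.02 = $97,315.78.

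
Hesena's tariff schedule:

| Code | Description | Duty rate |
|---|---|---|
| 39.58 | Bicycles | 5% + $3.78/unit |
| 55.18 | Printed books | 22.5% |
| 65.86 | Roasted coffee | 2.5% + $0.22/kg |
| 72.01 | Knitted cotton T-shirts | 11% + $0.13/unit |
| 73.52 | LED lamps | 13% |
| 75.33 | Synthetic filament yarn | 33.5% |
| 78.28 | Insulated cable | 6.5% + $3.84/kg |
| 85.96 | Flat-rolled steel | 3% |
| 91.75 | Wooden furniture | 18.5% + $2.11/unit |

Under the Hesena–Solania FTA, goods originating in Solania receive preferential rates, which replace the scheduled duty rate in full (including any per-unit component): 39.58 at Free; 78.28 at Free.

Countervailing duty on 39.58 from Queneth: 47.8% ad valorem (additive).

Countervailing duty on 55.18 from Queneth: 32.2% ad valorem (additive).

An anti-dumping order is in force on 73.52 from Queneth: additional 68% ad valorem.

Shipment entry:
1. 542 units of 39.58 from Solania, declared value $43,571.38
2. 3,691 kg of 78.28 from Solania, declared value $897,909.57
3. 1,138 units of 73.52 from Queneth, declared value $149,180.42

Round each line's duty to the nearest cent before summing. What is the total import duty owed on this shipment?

$120,836.14

Line 1 (39.58, Solania, 542 units, $43,571.38):
Base rate for 39.58 is 5% + $3.78/unit.
Origin Solania qualifies under the Hesena–Solania agreement and 39.58 is covered: preferential rate Free applies instead.
The additional-duty order on 39.58 targets Queneth, not Solania; it does not apply.
Duty = $43,571.38 × 0% = $0.00.
Line 2 (78.28, Solania, 3,691 kg, $897,909.57):
Base rate for 78.28 is 6.5% + $3.84/kg.
Origin Solania qualifies under the Hesena–Solania agreement and 78.28 is covered: preferential rate Free applies instead.
Duty = $897,909.57 × 0% = $0.00.
Line 3 (73.52, Queneth, 1,138 units, $149,180.42):
Base rate for 73.52 is 13%.
Additional duty on 73.52 from Queneth: +68%. Applied ad valorem rate: 13% + 68% = 81%.
Duty = $149,180.42 × 81% = $120,836.14.
Total = $0.00 + $0.00 + $120,836.14 = $120,836.14.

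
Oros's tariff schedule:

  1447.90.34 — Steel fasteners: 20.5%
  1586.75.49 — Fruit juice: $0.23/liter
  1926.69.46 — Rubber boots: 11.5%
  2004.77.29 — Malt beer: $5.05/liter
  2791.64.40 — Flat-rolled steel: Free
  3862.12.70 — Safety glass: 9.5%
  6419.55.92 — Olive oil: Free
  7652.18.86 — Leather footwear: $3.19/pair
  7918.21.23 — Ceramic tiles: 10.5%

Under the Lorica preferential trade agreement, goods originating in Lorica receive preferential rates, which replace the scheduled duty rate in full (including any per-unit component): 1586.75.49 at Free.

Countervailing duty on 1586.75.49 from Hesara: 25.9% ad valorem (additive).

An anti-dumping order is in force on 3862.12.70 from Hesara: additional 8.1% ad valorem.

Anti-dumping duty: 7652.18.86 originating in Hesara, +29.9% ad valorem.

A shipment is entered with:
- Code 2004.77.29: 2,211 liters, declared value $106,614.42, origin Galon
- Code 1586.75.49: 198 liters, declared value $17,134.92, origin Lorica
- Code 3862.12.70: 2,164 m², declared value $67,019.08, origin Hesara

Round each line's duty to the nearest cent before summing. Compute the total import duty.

Line 1 (2004.77.29, Galon, 2,211 liters, $106,614.42):
Base rate for 2004.77.29 is $5.05/liter.
Duty = 2,211 × $5.05 = $11,165.55.
Line 2 (1586.75.49, Lorica, 198 liters, $17,134.92):
Base rate for 1586.75.49 is $0.23/liter.
Origin Lorica qualifies under the Oros–Lorica agreement and 1586.75.49 is covered: preferential rate Free applies instead.
The additional-duty order on 1586.75.49 targets Hesara, not Lorica; it does not apply.
Duty = $17,134.92 × 0% = $0.00.
Line 3 (3862.12.70, Hesara, 2,164 m², $67,019.08):
Base rate for 3862.12.70 is 9.5%.
Additional duty on 3862.12.70 from Hesara: +8.1%. Applied ad valorem rate: 9.5% + 8.1% = 17.6%.
Duty = $67,019.08 × 17.6% = $11,795.36.
Total = $11,165.55 + $0.00 + $11,795.36 = $22,960.91.

$22,960.91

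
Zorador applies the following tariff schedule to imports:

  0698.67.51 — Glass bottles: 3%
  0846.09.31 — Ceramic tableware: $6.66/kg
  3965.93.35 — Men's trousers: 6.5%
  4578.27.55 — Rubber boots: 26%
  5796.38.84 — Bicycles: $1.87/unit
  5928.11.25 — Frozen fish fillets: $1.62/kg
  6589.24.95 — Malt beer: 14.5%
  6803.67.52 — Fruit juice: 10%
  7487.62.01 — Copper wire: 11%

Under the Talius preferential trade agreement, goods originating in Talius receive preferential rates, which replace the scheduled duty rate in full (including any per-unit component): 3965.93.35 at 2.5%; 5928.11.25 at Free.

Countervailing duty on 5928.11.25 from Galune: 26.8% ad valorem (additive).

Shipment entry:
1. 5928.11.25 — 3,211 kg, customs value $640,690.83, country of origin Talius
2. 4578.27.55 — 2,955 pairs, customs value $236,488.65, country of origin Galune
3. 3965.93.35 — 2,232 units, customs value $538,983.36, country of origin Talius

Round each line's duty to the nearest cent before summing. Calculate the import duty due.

Line 1 (5928.11.25, Talius, 3,211 kg, $640,690.83):
Base rate for 5928.11.25 is $1.62/kg.
Origin Talius qualifies under the Zorador–Talius agreement and 5928.11.25 is covered: preferential rate Free applies instead.
The additional-duty order on 5928.11.25 targets Galune, not Talius; it does not apply.
Duty = $640,690.83 × 0% = $0.00.
Line 2 (4578.27.55, Galune, 2,955 pairs, $236,488.65):
Base rate for 4578.27.55 is 26%.
Duty = $236,488.65 × 26% = $61,487.05.
Line 3 (3965.93.35, Talius, 2,232 units, $538,983.36):
Base rate for 3965.93.35 is 6.5%.
Origin Talius qualifies under the Zorador–Talius agreement and 3965.93.35 is covered: preferential rate 2.5% applies instead.
Duty = $538,983.36 × 2.5% = $13,474.58.
Total = $0.00 + $61,487.05 + $13,474.58 = $74,961.63.

$74,961.63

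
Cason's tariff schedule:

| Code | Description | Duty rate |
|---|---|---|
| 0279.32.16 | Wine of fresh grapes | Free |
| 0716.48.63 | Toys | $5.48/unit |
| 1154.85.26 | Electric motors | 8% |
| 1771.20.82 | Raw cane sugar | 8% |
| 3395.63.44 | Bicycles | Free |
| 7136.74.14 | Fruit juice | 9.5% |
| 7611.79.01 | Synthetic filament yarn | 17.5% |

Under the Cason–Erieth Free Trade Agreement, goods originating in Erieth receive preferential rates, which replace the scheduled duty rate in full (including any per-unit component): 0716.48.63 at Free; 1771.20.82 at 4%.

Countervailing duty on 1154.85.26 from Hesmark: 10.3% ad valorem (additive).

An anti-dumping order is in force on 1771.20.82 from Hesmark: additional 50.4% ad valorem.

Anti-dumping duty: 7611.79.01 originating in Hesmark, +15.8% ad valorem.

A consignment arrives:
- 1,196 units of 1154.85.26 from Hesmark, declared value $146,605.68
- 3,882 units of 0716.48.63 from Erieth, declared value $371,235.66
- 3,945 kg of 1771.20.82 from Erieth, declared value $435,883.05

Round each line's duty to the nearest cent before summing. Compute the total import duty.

Line 1 (1154.85.26, Hesmark, 1,196 units, $146,605.68):
Base rate for 1154.85.26 is 8%.
Additional duty on 1154.85.26 from Hesmark: +10.3%. Applied ad valorem rate: 8% + 10.3% = 18.3%.
Duty = $146,605.68 × 18.3% = $26,828.84.
Line 2 (0716.48.63, Erieth, 3,882 units, $371,235.66):
Base rate for 0716.48.63 is $5.48/unit.
Origin Erieth qualifies under the Cason–Erieth agreement and 0716.48.63 is covered: preferential rate Free applies instead.
Duty = $371,235.66 × 0% = $0.00.
Line 3 (1771.20.82, Erieth, 3,945 kg, $435,883.05):
Base rate for 1771.20.82 is 8%.
Origin Erieth qualifies under the Cason–Erieth agreement and 1771.20.82 is covered: preferential rate 4% applies instead.
The additional-duty order on 1771.20.82 targets Hesmark, not Erieth; it does not apply.
Duty = $435,883.05 × 4% = $17,435.32.
Total = $26,828.84 + $0.00 + $17,435.32 = $44,264.16.

$44,264.16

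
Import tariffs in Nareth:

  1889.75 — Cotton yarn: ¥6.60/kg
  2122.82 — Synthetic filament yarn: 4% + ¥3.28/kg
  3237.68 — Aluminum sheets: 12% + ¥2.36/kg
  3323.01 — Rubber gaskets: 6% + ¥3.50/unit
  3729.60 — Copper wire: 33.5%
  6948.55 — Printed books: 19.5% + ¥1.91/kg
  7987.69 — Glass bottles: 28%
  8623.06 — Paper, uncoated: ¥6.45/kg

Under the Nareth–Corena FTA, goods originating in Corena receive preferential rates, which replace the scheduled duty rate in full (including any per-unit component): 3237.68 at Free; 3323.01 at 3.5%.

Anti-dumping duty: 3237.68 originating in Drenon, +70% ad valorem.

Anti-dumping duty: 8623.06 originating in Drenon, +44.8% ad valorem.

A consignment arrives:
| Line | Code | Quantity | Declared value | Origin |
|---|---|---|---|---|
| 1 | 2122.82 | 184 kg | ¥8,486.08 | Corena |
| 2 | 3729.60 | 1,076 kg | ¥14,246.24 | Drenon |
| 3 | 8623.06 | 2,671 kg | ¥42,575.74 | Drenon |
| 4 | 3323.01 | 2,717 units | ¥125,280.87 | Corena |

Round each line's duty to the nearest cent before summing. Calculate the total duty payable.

Line 1 (2122.82, Corena, 184 kg, ¥8,486.08):
Base rate for 2122.82 is 4% + ¥3.28/kg.
Origin Corena is the FTA partner but 2122.82 is not on the preference list; base rate stands.
Duty = ¥8,486.08 × 4% + 184 × ¥3.28 = ¥942.96.
Line 2 (3729.60, Drenon, 1,076 kg, ¥14,246.24):
Base rate for 3729.60 is 33.5%.
Duty = ¥14,246.24 × 33.5% = ¥4,772.49.
Line 3 (8623.06, Drenon, 2,671 kg, ¥42,575.74):
Base rate for 8623.06 is ¥6.45/kg.
Additional duty on 8623.06 from Drenon: +44.8% ad valorem. Applied ad valorem rate = 44.8%.
Duty = ¥42,575.74 × 44.8% + 2,671 × ¥6.45 = ¥36,301.88.
Line 4 (3323.01, Corena, 2,717 units, ¥125,280.87):
Base rate for 3323.01 is 6% + ¥3.50/unit.
Origin Corena qualifies under the Nareth–Corena agreement and 3323.01 is covered: preferential rate 3.5% applies instead.
Duty = ¥125,280.87 × 3.5% = ¥4,384.83.
Total = ¥942.96 + ¥4,772.49 + ¥36,301.88 + ¥4,384.83 = ¥46,402.16.

¥46,402.16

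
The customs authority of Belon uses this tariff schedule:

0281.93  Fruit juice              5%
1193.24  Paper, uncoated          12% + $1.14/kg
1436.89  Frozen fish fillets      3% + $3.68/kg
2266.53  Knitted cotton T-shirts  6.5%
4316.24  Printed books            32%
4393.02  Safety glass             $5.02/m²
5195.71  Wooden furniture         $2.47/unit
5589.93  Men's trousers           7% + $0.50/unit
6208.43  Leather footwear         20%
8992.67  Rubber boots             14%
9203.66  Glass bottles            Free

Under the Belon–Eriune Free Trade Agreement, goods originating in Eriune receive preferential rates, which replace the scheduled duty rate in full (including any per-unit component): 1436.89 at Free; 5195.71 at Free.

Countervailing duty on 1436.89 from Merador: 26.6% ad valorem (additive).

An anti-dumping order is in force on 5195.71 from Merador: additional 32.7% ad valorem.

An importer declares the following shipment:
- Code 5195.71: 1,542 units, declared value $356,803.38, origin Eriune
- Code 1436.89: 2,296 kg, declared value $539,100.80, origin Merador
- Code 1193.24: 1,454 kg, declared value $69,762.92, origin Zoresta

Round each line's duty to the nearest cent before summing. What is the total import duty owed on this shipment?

Line 1 (5195.71, Eriune, 1,542 units, $356,803.38):
Base rate for 5195.71 is $2.47/unit.
Origin Eriune qualifies under the Belon–Eriune agreement and 5195.71 is covered: preferential rate Free applies instead.
The additional-duty order on 5195.71 targets Merador, not Eriune; it does not apply.
Duty = $356,803.38 × 0% = $0.00.
Line 2 (1436.89, Merador, 2,296 kg, $539,100.80):
Base rate for 1436.89 is 3% + $3.68/kg.
1436.89 has an FTA preferential rate, but origin Merador is not Eriune; base rate stands.
Additional duty on 1436.89 from Merador: +26.6%. Applied ad valorem rate: 3% + 26.6% = 29.6%.
Duty = $539,100.80 × 29.6% + 2,296 × $3.68 = $168,023.12.
Line 3 (1193.24, Zoresta, 1,454 kg, $69,762.92):
Base rate for 1193.24 is 12% + $1.14/kg.
Duty = $69,762.92 × 12% + 1,454 × $1.14 = $10,029.11.
Total = $0.00 + $168,023.12 + $10,029.11 = $178,052.23.

$178,052.23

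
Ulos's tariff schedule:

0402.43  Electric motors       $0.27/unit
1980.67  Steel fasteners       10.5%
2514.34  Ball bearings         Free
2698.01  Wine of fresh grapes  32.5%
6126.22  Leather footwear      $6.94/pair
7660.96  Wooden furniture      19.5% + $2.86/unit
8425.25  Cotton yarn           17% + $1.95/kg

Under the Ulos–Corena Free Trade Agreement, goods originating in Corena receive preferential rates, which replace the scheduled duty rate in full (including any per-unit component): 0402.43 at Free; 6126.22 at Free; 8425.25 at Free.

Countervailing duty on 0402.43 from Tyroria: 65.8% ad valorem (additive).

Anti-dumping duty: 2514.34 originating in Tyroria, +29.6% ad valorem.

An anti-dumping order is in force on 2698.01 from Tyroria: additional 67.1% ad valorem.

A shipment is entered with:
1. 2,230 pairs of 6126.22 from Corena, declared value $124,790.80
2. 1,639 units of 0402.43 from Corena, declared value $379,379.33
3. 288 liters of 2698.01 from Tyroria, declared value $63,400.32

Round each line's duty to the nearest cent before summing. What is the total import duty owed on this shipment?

Line 1 (6126.22, Corena, 2,230 pairs, $124,790.80):
Base rate for 6126.22 is $6.94/pair.
Origin Corena qualifies under the Ulos–Corena agreement and 6126.22 is covered: preferential rate Free applies instead.
Duty = $124,790.80 × 0% = $0.00.
Line 2 (0402.43, Corena, 1,639 units, $379,379.33):
Base rate for 0402.43 is $0.27/unit.
Origin Corena qualifies under the Ulos–Corena agreement and 0402.43 is covered: preferential rate Free applies instead.
The additional-duty order on 0402.43 targets Tyroria, not Corena; it does not apply.
Duty = $379,379.33 × 0% = $0.00.
Line 3 (2698.01, Tyroria, 288 liters, $63,400.32):
Base rate for 2698.01 is 32.5%.
Additional duty on 2698.01 from Tyroria: +67.1%. Applied ad valorem rate: 32.5% + 67.1% = 99.6%.
Duty = $63,400.32 × 99.6% = $63,146.72.
Total = $0.00 + $0.00 + $63,146.72 = $63,146.72.

$63,146.72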